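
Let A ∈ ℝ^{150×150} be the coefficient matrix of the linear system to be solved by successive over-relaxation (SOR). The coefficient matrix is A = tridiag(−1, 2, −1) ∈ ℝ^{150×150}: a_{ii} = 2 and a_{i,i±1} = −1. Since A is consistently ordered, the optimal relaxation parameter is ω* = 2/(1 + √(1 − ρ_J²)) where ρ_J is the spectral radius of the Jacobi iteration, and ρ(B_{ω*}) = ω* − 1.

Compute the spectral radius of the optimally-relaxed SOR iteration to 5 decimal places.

ρ_SOR = 0.95924

With n=150, ρ(Jacobi) = cos(π/151) = 0.99978.
√(1 − cos²(π/151)) = sin(π/151) ≈ 0.020804.
ω* = 2/(1 + 0.020804) = 2/1.020804 = 1.95924.
At ω = 1.95924 every |λ(B_ω)| = ω−1, so ρ_SOR = 0.95924.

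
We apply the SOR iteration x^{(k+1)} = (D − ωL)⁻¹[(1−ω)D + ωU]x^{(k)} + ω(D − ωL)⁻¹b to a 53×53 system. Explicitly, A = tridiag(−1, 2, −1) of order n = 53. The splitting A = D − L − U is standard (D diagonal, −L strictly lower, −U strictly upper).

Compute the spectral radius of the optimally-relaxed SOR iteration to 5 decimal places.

ρ_SOR = 0.89010

B_J for the 53×53 system has eigenvalues cos(kπ/54); ρ_J = cos(π/54) = 0.99831.
√(1 − cos²(π/54)) = sin(π/54) ≈ 0.058145.
ω* = 2 / (1 + 0.058145) = 2 / 1.058145 ≈ 1.89010.
Hence ρ(B_{ω*}) = 1.89010 − 1 = 0.89010.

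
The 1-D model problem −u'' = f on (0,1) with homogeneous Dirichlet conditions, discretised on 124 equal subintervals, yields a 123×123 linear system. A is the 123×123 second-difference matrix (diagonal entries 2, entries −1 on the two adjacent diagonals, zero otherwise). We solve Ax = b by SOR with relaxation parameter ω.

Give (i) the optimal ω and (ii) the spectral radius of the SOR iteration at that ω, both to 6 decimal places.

n=123: λ(B_J) = 1 − λ(A)/2 = cos(kπ/124); k=1 gives ρ_J = 0.999679.
√(1−ρ_J²) = |sin(π/124)| = 0.0253327
Then 2/(1+√(1−ρ_J²)) = 2/(1+0.0253327); ω* = 2/1.0253327 = 1.950586.
Hence ρ(B_{ω*}) = 1.950586 − 1 = 0.950586.

ω* = 1.950586, ρ_SOR = 0.950586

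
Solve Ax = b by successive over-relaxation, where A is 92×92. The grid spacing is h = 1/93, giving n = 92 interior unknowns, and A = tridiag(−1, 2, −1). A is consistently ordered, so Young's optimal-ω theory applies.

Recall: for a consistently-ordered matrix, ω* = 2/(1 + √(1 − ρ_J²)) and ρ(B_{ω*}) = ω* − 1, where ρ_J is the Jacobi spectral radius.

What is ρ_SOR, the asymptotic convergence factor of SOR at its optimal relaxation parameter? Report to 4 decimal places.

ρ_SOR = 0.9347

½·tridiag(1,0,1) at n=92: λ_k = cos(kπ/93); max |λ| at k=1 ⇒ ρ_J = cos(π/93) ≈ 0.9994.
√(1 − cos²(π/93)) = sin(π/93) ≈ 0.03377.
ω* = 2/(1 + 0.03377) = 2/1.03377 = 1.9347.
ρ_SOR = ω* − 1 ≈ 0.9347.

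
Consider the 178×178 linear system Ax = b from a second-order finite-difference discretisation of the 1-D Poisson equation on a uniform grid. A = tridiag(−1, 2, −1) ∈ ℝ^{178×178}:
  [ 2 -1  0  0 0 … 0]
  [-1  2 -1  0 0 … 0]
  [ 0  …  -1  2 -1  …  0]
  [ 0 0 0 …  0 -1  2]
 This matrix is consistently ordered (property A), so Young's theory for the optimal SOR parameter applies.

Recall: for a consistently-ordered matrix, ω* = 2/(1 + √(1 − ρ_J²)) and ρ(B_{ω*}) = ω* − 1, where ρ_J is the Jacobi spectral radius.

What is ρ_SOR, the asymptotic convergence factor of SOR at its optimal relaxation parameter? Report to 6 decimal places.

ρ_SOR = 0.965506

spectrum of D⁻¹(L+U) = {cos(kπ/179) : 1≤k≤178}; ρ_J = cos(π/179) = 0.999846.
1 − cos²(π/179) = sin²(π/179) ⇒ √(1−ρ_J²) = sin(π/179) = 0.0175499.
[ω*] 2 ÷ (1 + 0.0175499) = 2 ÷ 1.0175499 = 1.965506.
ρ_SOR = ω* − 1 ≈ 0.965506.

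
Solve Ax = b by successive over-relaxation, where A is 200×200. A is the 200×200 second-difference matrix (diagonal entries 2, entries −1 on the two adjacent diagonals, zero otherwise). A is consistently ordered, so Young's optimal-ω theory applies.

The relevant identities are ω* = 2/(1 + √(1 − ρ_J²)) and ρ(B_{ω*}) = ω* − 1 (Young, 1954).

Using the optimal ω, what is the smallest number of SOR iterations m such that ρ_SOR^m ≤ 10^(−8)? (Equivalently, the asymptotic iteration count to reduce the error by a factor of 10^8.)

m = 590

[ρ_J] n=200: ρ(B_J) = cos(π/(n+1)) = cos(π/201) = 0.9998779.
√(1 − cos²(π/201)) = sin(π/201) ≈ 0.0156292.
ω* = 2/(1 + 0.0156292) = 2/1.0156292 = 1.9692226.
ρ_SOR = ω* − 1 = 1.9692226 − 1 = 0.9692226.
8·ln10 = 18.4207; −ln(0.9692226) = 0.031261; m = ⌈18.4207/0.031261⌉ = ⌈589.255⌉ = 590.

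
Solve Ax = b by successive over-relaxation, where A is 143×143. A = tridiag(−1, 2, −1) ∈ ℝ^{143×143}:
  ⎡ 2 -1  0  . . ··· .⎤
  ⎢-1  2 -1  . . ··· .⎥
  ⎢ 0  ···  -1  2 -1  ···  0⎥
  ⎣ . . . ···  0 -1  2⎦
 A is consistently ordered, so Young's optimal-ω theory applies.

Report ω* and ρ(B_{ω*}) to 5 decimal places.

[ρ_J] n=143: ρ(B_J) = cos(π/(n+1)) = cos(π/144) = 0.99976.
root = sin(π/144) = 0.021815  (since 1−cos² = sin²).
So ω* = 2/1.021815 = 1.95730 (Young).
ρ(B_{ω*}) = ω*−1 = 0.95730

ω* = 1.95730, ρ_SOR = 0.95730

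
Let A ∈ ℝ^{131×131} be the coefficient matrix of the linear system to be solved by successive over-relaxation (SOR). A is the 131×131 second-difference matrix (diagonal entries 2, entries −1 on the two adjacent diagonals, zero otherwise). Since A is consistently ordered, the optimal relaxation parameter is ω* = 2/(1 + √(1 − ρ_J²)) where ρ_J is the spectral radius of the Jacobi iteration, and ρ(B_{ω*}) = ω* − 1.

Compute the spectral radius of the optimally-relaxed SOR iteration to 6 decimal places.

ρ_SOR = 0.953511

n=131: λ(B_J) = 1 − λ(A)/2 = cos(kπ/132); k=1 gives ρ_J = 0.999717.
√(1 − cos²(π/132)) = sin(π/132) ≈ 0.0237977.
ω* = 2/(1+0.0237977) = 1.953511
ρ(B_{ω*}) = ω*−1 = 0.953511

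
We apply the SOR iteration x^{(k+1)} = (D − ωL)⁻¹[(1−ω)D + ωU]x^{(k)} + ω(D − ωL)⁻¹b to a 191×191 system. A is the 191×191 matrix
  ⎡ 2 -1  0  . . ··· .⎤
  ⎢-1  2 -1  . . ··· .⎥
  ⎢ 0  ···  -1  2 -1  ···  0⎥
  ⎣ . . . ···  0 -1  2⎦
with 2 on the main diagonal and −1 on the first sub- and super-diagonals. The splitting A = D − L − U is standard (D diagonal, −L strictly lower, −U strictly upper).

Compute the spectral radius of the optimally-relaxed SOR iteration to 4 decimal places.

ρ_SOR = 0.9678

B_J for the 191×191 system has eigenvalues cos(kπ/192); ρ_J = cos(π/192) = 0.9999.
√(1−ρ_J²) simplifies to sin(π/192) = 0.01636.
ω* = 2 / (1 + 0.01636) = 2 / 1.01636 ≈ 1.9678.
[ρ_SOR] ω* − 1 = 0.9678.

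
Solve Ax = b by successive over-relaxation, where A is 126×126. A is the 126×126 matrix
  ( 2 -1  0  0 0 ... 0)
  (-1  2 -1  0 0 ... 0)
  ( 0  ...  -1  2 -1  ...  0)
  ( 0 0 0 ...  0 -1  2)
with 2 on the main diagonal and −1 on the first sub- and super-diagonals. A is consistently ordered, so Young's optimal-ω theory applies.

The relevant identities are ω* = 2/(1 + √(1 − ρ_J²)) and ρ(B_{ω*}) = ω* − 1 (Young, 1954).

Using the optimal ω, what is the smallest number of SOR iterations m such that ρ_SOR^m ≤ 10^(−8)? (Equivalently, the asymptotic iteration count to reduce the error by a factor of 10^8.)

m = 373

B_J for the 126×126 system has eigenvalues cos(kπ/127); ρ_J = cos(π/127) = 0.9996941.
√(1−ρ_J²) = |sin(π/127)| = 0.0247344
ω* = 2/(1 + 0.0247344) = 2/1.0247344 = 1.9517252.
ρ_SOR = ω* − 1 ≈ 0.9517252.
m ≥ 8·ln10 / (−ln 0.9517252) = 372.294; smallest integer m = 373.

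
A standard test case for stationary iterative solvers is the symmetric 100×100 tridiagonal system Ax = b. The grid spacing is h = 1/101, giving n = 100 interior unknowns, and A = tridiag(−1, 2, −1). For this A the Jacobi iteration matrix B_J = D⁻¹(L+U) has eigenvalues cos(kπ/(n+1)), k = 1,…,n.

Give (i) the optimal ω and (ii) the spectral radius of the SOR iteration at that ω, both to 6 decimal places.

ρ_J = max_k |cos(kπ/101)| = cos(π/101) = 0.999516
√(1 − cos²(π/101)) = sin(π/101) ≈ 0.0310999.
ω* = 2/(1+0.0310999) = 1.939676
Hence ρ(B_{ω*}) = 1.939676 − 1 = 0.939676.

ω* = 1.939676, ρ_SOR = 0.939676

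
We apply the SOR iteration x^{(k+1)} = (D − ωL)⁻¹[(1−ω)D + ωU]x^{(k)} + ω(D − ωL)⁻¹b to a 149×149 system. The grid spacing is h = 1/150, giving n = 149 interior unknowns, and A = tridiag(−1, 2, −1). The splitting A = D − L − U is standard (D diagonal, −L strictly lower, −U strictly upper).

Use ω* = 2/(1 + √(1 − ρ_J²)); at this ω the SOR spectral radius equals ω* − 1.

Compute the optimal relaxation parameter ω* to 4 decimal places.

ω* = 1.9590

[ρ_J] n=149: ρ(B_J) = cos(π/(n+1)) = cos(π/150) = 0.9998.
√(1 − cos²(π/150)) = sin(π/150) ≈ 0.02094.
ω* = 2/(1+0.02094) = 1.9590
Hence ρ(B_{ω*}) = 1.9590 − 1 = 0.9590.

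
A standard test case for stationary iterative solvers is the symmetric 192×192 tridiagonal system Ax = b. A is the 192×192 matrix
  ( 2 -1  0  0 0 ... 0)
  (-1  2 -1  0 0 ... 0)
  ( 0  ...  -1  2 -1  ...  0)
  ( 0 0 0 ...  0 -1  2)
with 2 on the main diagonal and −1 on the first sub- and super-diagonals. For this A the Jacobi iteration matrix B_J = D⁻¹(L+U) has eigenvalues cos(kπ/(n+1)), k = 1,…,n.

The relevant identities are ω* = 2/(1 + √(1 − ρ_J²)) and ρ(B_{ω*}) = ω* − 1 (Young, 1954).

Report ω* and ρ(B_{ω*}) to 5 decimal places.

n=192: λ(B_J) = 1 − λ(A)/2 = cos(kπ/193); k=1 gives ρ_J = 0.99987.
√(1 − cos²(π/193)) = sin(π/193) ≈ 0.016277.
ω* = 2/(1 + 0.016277) = 2/1.016277 = 1.96797.
ρ(B_{ω*}) = ω*−1 = 0.96797

ω* = 1.96797, ρ_SOR = 0.96797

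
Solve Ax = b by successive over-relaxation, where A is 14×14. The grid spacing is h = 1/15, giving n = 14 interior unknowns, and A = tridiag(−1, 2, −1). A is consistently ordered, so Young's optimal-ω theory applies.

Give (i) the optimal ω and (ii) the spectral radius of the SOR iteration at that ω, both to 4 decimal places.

n=14: λ(B_J) = 1 − λ(A)/2 = cos(kπ/15); k=1 gives ρ_J = 0.9781.
√(1−ρ_J²) = |sin(π/15)| = 0.20791
ω* = 2 / (1 + 0.20791) = 2 / 1.20791 ≈ 1.6558.
At ω = 1.6558 every |λ(B_ω)| = ω−1, so ρ_SOR = 0.6558.

ω* = 1.6558, ρ_SOR = 0.6558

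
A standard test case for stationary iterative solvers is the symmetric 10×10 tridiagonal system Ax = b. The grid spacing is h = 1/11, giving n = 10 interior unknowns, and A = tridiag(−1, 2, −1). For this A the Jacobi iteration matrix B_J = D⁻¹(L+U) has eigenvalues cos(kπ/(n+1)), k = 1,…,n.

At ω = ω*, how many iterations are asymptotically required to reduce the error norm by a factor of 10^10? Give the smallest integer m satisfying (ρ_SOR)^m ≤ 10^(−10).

m = 40

With n=10, ρ(Jacobi) = cos(π/11) = 0.9594930.
√(1−ρ_J²) simplifies to sin(π/11) = 0.2817326.
ω* = 2/(1 + 0.2817326) = 2/1.2817326 = 1.5603879.
Hence ρ(B_{ω*}) = 1.5603879 − 1 = 0.5603879.
ρ_SOR^m ≤ 10^(−10) ⇔ m ≥ 10·ln10/(−ln 0.5603879) = 23.0259/0.579126 = 39.760; m = ⌈39.760⌉ = 40.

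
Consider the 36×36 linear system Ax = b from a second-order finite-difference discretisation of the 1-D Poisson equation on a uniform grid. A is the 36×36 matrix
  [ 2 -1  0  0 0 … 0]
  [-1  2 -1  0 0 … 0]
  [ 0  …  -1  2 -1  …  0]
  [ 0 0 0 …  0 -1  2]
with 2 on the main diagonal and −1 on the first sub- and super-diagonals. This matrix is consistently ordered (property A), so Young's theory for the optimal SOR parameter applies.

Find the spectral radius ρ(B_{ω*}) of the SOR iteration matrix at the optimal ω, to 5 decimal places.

B_J for the 36×36 system has eigenvalues cos(kπ/37); ρ_J = cos(π/37) = 0.99640.
√(1 − cos²(π/37)) = sin(π/37) ≈ 0.084806.
ω* = 2/(1 + 0.084806) = 2/1.084806 = 1.84365.
ρ_SOR = ω* − 1 ≈ 0.84365.

ρ_SOR = 0.84365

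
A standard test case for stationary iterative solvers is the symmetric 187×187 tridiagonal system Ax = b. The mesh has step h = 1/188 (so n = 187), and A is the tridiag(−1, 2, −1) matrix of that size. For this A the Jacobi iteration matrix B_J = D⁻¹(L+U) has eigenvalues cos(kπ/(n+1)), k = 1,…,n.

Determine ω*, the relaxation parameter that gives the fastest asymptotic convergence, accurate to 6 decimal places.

½·tridiag(1,0,1) at n=187: λ_k = cos(kπ/188); max |λ| at k=1 ⇒ ρ_J = cos(π/188) ≈ 0.999860.
√(1−ρ_J²) simplifies to sin(π/188) = 0.0167098.
[ω*] 2 ÷ (1 + 0.0167098) = 2 ÷ 1.0167098 = 1.967130.
Hence ρ(B_{ω*}) = 1.967130 − 1 = 0.967130.

ω* = 1.967130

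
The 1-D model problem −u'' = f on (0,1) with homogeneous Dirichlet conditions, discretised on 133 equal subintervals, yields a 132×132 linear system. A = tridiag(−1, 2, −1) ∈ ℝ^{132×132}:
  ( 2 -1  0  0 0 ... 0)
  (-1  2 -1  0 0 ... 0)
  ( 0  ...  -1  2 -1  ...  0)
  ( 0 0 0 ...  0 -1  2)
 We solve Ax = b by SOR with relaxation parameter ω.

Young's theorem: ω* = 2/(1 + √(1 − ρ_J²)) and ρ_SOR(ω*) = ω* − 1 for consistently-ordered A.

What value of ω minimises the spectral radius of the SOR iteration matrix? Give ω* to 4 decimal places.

ω* = 1.9539

½·tridiag(1,0,1) at n=132: λ_k = cos(kπ/133); max |λ| at k=1 ⇒ ρ_J = cos(π/133) ≈ 0.9997.
√(1−ρ_J²) = |sin(π/133)| = 0.02362
ω* = 2/(1 + 0.02362) = 2/1.02362 = 1.9539.
ρ_SOR = ω* − 1 = 1.9539 − 1 = 0.9539.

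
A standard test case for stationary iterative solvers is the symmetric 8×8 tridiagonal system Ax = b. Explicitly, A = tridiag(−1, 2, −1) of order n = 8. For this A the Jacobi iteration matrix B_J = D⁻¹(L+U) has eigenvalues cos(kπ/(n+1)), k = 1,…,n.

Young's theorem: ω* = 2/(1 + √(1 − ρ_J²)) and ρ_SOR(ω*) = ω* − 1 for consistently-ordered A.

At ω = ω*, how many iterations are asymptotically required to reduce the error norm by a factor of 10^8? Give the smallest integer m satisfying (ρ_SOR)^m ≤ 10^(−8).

With n=8, ρ(Jacobi) = cos(π/9) = 0.9396926.
√(1−ρ_J²) = |sin(π/9)| = 0.3420201
ω* = 2 / (1 + 0.3420201) = 2 / 1.3420201 ≈ 1.4902906.
ρ_SOR = ω* − 1 = 1.4902906 − 1 = 0.4902906.
m ≥ 8·ln10 / (−ln 0.4902906) = 25.844; smallest integer m = 26.

m = 26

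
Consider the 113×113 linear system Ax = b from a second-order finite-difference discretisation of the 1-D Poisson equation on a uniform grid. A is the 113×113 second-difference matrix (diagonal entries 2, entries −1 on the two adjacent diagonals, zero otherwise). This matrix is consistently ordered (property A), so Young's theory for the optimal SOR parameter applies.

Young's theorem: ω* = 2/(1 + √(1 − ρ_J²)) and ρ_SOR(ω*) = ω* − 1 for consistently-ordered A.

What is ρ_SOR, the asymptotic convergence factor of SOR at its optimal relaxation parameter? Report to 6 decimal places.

[ρ_J] n=113: ρ(B_J) = cos(π/(n+1)) = cos(π/114) = 0.999620.
1 − cos²(π/114) = sin²(π/114) ⇒ √(1−ρ_J²) = sin(π/114) = 0.0275543.
Then 2/(1+√(1−ρ_J²)) = 2/(1+0.0275543); ω* = 2/1.0275543 = 1.946369.
Hence ρ(B_{ω*}) = 1.946369 − 1 = 0.946369.

ρ_SOR = 0.946369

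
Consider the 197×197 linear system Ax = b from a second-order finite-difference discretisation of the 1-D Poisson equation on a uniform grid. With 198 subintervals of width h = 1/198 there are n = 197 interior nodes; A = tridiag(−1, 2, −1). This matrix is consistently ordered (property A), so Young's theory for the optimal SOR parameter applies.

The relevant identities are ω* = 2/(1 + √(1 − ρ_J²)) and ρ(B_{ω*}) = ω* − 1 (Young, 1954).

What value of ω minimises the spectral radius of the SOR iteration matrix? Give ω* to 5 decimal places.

ω* = 1.96876

n=197: λ(B_J) = 1 − λ(A)/2 = cos(kπ/198); k=1 gives ρ_J = 0.99987.
root = sin(π/198) = 0.015866  (since 1−cos² = sin²).
Then 2/(1+√(1−ρ_J²)) = 2/(1+0.015866); ω* = 2/1.015866 = 1.96876.
[ρ_SOR] ω* − 1 = 0.96876.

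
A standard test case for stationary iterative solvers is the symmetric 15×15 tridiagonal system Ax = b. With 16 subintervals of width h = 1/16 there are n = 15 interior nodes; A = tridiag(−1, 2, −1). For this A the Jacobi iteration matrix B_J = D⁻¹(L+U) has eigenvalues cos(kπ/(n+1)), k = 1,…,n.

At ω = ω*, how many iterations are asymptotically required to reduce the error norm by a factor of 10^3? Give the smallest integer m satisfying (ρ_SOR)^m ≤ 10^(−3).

n=15: λ(B_J) = 1 − λ(A)/2 = cos(kπ/16); k=1 gives ρ_J = 0.9807853.
√(1−ρ_J²) simplifies to sin(π/16) = 0.1950903.
ω* = 2 / (1 + 0.1950903) = 2 / 1.1950903 ≈ 1.6735137.
ρ_SOR = ω* − 1 = 1.6735137 − 1 = 0.6735137.
(0.6735137)^m ≤ 10^{−3}  ⇒  m·ln(0.6735137) ≤ −3·ln10  ⇒  m ≥ 17.477  ⇒  m = 18

m = 18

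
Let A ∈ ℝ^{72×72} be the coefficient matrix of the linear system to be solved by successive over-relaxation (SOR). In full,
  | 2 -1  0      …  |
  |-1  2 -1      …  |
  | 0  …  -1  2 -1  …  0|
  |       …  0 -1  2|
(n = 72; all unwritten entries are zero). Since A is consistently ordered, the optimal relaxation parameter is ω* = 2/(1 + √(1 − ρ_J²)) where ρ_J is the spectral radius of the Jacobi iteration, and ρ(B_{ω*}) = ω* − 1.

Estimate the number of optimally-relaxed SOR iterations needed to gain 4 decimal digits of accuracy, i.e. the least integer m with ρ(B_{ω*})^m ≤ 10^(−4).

m = 107

With n=72, ρ(Jacobi) = cos(π/73) = 0.9990741.
√(1 − cos²(π/73)) = sin(π/73) ≈ 0.0430222.
Then 2/(1+√(1−ρ_J²)) = 2/(1+0.0430222); ω* = 2/1.0430222 = 1.9175047.
ρ_SOR = ω* − 1 ≈ 0.9175047.
m ≥ 4·ln10 / (−ln 0.9175047) = 106.976; smallest integer m = 107.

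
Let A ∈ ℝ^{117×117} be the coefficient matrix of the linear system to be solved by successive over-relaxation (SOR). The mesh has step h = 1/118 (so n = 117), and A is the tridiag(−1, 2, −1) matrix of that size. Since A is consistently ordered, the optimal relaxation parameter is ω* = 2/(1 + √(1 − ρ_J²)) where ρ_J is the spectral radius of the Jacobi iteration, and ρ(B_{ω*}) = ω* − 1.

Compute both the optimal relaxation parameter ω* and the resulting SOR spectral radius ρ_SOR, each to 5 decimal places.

ω* = 1.94814, ρ_SOR = 0.94814

B_J for the 117×117 system has eigenvalues cos(kπ/118); ρ_J = cos(π/118) = 0.99965.
√(1−ρ_J²) = |sin(π/118)| = 0.026621
So ω* = 2/1.026621 = 1.94814 (Young).
and ρ(B_{ω*}) = 1.94814 − 1 = 0.94814.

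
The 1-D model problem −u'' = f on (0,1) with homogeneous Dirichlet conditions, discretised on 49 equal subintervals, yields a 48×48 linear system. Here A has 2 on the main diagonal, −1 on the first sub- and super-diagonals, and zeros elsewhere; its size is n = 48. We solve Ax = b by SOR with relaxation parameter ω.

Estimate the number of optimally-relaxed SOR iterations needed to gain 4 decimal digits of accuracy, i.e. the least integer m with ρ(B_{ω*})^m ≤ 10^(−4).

[ρ_J] n=48: ρ(B_J) = cos(π/(n+1)) = cos(π/49) = 0.9979454.
√(1−ρ_J²) simplifies to sin(π/49) = 0.0640702.
Young: ω* = 2/(1+√(1−ρ_J²)) = 2/(1+0.0640702) = 2/1.0640702 = 1.8795752.
[ρ_SOR] ω* − 1 = 0.8795752.
ρ_SOR^m ≤ 10^(−4) ⇔ m ≥ 4·ln10/(−ln 0.8795752) = 9.21034/0.128316 = 71.779; m = ⌈71.779⌉ = 72.

m = 72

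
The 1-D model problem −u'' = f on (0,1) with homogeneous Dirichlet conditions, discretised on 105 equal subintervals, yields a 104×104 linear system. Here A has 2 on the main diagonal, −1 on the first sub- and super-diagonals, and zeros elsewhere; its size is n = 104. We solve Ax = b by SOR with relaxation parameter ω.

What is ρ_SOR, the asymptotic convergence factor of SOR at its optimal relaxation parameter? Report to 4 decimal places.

ρ_SOR = 0.9419

[ρ_J] n=104: ρ(B_J) = cos(π/(n+1)) = cos(π/105) = 0.9996.
√(1−ρ_J²) simplifies to sin(π/105) = 0.02992.
So ω* = 2/1.02992 = 1.9419 (Young).
At ω = 1.9419 every |λ(B_ω)| = ω−1, so ρ_SOR = 0.9419.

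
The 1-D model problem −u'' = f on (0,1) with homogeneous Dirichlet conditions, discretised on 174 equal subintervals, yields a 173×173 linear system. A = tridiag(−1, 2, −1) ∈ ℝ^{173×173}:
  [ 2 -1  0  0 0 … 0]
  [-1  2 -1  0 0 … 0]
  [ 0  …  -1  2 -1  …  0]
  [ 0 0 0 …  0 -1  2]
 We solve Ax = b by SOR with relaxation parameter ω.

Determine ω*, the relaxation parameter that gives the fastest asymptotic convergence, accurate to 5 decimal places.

spectrum of D⁻¹(L+U) = {cos(kπ/174) : 1≤k≤173}; ρ_J = cos(π/174) = 0.99984.
√(1−ρ_J²) = |sin(π/174)| = 0.018054
ω* = 2/(1+0.018054) = 1.96453
Hence ρ(B_{ω*}) = 1.96453 − 1 = 0.96453.

ω* = 1.96453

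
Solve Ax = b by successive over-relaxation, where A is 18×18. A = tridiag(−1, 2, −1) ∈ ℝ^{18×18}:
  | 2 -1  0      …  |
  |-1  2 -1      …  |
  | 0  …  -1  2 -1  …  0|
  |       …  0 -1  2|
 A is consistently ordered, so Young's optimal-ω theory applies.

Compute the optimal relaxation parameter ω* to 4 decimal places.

ω* = 1.7173

B_J for the 18×18 system has eigenvalues cos(kπ/19); ρ_J = cos(π/19) = 0.9864.
root = sin(π/19) = 0.16459  (since 1−cos² = sin²).
Then 2/(1+√(1−ρ_J²)) = 2/(1+0.16459); ω* = 2/1.16459 = 1.7173.
[ρ_SOR] ω* − 1 = 0.7173.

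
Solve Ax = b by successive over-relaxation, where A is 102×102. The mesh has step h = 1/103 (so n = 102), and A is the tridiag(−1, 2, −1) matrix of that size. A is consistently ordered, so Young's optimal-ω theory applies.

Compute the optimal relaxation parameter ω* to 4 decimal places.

With n=102, ρ(Jacobi) = cos(π/103) = 0.9995.
√(1 − cos²(π/103)) = sin(π/103) ≈ 0.03050.
[ω*] 2 ÷ (1 + 0.03050) = 2 ÷ 1.03050 = 1.9408.
and ρ(B_{ω*}) = 1.9408 − 1 = 0.9408.

ω* = 1.9408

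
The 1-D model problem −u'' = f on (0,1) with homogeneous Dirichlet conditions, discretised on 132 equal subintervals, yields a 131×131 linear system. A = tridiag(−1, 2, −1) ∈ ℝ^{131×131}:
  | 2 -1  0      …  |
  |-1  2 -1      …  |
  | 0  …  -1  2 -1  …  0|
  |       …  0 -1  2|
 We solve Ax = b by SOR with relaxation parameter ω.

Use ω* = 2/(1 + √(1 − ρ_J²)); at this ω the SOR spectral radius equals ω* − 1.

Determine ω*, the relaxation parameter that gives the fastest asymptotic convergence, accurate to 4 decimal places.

ω* = 1.9535

B_J for the 131×131 system has eigenvalues cos(kπ/132); ρ_J = cos(π/132) = 0.9997.
√(1 − cos²(π/132)) = sin(π/132) ≈ 0.02380.
So ω* = 2/1.02380 = 1.9535 (Young).
Hence ρ(B_{ω*}) = 1.9535 − 1 = 0.9535.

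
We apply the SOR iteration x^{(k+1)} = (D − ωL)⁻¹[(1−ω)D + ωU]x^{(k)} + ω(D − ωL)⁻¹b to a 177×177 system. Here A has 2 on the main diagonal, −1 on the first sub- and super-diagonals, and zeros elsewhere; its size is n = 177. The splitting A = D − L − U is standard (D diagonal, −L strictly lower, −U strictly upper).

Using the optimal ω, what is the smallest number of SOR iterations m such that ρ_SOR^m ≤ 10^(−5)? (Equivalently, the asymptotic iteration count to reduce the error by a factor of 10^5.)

ρ_J = max_k |cos(kπ/178)| = cos(π/178) = 0.9998443
√(1 − cos²(π/178)) = sin(π/178) ≈ 0.0176485.
So ω* = 2/1.0176485 = 1.9653151 (Young).
Hence ρ(B_{ω*}) = 1.9653151 − 1 = 0.9653151.
For 5 digits: m = 5·ln10 / (−ln 0.9653151) = 11.5129/0.0353007 = 326.138; round up → m = 327.

m = 327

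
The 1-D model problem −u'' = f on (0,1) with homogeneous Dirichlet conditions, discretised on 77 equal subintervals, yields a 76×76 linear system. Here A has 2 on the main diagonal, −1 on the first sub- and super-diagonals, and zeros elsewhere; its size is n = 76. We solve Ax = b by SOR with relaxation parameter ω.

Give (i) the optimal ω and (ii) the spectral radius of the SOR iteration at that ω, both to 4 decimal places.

B_J for the 76×76 system has eigenvalues cos(kπ/77); ρ_J = cos(π/77) = 0.9992.
root = sin(π/77) = 0.04079  (since 1−cos² = sin²).
ω* = 2/(1 + 0.04079) = 2/1.04079 = 1.9216.
[ρ_SOR] ω* − 1 = 0.9216.

ω* = 1.9216, ρ_SOR = 0.9216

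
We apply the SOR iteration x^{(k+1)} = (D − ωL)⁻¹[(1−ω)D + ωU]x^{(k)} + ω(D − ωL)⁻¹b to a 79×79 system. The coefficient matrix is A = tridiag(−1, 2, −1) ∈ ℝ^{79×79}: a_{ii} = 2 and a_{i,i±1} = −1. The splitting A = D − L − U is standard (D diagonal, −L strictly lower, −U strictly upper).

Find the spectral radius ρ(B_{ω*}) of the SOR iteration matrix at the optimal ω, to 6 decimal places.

B_J for the 79×79 system has eigenvalues cos(kπ/80); ρ_J = cos(π/80) = 0.999229.
1 − cos²(π/80) = sin²(π/80) ⇒ √(1−ρ_J²) = sin(π/80) = 0.0392598.
ω* = 2 / (1 + 0.0392598) = 2 / 1.0392598 ≈ 1.924447.
and ρ(B_{ω*}) = 1.924447 − 1 = 0.924447.

ρ_SOR = 0.924447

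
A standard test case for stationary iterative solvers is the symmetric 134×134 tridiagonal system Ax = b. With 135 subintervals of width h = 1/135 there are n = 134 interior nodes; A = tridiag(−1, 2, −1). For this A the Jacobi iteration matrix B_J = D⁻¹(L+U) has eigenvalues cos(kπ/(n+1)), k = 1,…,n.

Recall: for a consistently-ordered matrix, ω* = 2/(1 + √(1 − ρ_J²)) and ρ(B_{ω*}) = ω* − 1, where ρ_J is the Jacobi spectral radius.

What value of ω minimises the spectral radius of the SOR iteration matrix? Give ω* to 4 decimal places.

With n=134, ρ(Jacobi) = cos(π/135) = 0.9997.
√(1−ρ_J²) simplifies to sin(π/135) = 0.02327.
[ω*] 2 ÷ (1 + 0.02327) = 2 ÷ 1.02327 = 1.9545.
Hence ρ(B_{ω*}) = 1.9545 − 1 = 0.9545.

ω* = 1.9545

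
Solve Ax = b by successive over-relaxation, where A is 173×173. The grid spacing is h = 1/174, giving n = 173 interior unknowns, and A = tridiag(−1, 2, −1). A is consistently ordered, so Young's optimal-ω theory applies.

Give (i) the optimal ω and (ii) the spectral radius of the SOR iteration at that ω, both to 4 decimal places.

ω* = 1.9645, ρ_SOR = 0.9645

ρ_J = max_k |cos(kπ/174)| = cos(π/174) = 0.9998
1 − cos²(π/174) = sin²(π/174) ⇒ √(1−ρ_J²) = sin(π/174) = 0.01805.
Then 2/(1+√(1−ρ_J²)) = 2/(1+0.01805); ω* = 2/1.01805 = 1.9645.
ρ(B_{ω*}) = ω*−1 = 0.9645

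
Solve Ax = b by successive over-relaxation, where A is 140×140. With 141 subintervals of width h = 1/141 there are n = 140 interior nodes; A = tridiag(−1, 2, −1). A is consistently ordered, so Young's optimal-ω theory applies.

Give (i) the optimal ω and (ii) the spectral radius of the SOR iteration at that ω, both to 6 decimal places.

ω* = 1.956413, ρ_SOR = 0.956413

spectrum of D⁻¹(L+U) = {cos(kπ/141) : 1≤k≤140}; ρ_J = cos(π/141) = 0.999752.
√(1 − cos²(π/141)) = sin(π/141) ≈ 0.0222790.
ω* = 2/(1 + 0.0222790) = 2/1.0222790 = 1.956413.
[ρ_SOR] ω* − 1 = 0.956413.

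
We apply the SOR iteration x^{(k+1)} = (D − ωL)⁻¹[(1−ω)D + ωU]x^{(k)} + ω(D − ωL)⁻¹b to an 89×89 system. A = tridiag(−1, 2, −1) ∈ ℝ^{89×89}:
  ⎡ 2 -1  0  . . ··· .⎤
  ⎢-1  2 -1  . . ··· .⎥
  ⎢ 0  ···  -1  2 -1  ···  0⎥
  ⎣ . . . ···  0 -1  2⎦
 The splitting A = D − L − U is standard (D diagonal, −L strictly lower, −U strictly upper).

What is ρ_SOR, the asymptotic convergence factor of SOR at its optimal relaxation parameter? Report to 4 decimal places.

ρ_J = max_k |cos(kπ/90)| = cos(π/90) = 0.9994
root = sin(π/90) = 0.03490  (since 1−cos² = sin²).
ω* = 2/(1 + 0.03490) = 2/1.03490 = 1.9326.
ρ_SOR = ω* − 1 ≈ 0.9326.

ρ_SOR = 0.9326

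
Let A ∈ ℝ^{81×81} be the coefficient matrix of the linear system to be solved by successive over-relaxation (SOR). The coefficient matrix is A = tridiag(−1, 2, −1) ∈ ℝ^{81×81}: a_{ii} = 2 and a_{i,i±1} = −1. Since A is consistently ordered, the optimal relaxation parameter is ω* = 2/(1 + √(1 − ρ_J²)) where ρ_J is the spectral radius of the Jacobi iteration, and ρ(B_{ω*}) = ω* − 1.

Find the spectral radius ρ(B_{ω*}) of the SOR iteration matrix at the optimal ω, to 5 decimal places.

ρ_SOR = 0.92622

With n=81, ρ(Jacobi) = cos(π/82) = 0.99927.
√(1 − cos²(π/82)) = sin(π/82) ≈ 0.038303.
So ω* = 2/1.038303 = 1.92622 (Young).
[ρ_SOR] ω* − 1 = 0.92622.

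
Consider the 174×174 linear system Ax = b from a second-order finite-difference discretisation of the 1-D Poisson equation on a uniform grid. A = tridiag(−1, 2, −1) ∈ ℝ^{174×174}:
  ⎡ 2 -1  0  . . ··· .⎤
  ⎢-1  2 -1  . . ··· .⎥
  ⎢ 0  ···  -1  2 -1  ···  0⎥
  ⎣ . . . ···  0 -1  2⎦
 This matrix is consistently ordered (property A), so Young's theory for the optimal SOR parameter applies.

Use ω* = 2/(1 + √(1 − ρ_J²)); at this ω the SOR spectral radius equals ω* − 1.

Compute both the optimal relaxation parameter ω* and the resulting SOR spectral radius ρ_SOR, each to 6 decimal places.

spectrum of D⁻¹(L+U) = {cos(kπ/175) : 1≤k≤174}; ρ_J = cos(π/175) = 0.999839.
√(1 − cos²(π/175)) = sin(π/175) ≈ 0.0179510.
ω* = 2 / (1 + 0.0179510) = 2 / 1.0179510 ≈ 1.964731.
ρ_SOR = ω* − 1 = 1.964731 − 1 = 0.964731.

ω* = 1.964731, ρ_SOR = 0.964731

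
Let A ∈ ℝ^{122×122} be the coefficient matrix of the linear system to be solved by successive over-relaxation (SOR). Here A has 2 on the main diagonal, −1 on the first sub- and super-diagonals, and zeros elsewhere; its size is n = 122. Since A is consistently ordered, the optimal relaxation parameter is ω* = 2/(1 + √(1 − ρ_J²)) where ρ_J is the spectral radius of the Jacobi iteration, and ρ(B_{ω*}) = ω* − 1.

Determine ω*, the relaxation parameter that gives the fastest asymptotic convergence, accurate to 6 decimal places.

ω* = 1.950195

spectrum of D⁻¹(L+U) = {cos(kπ/123) : 1≤k≤122}; ρ_J = cos(π/123) = 0.999674.
√(1−ρ_J²) simplifies to sin(π/123) = 0.0255386.
ω* = 2/(1 + 0.0255386) = 2/1.0255386 = 1.950195.
ρ_SOR = ω* − 1 = 1.950195 − 1 = 0.950195.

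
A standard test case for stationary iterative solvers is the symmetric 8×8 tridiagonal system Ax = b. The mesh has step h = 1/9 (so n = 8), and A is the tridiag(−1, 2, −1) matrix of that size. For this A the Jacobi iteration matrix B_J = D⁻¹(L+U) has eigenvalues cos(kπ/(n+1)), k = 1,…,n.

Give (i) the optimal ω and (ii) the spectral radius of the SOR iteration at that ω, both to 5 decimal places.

n=8: λ(B_J) = 1 − λ(A)/2 = cos(kπ/9); k=1 gives ρ_J = 0.93969.
root = sin(π/9) = 0.342020  (since 1−cos² = sin²).
ω* = 2 / (1 + 0.342020) = 2 / 1.342020 ≈ 1.49029.
ρ_SOR = ω* − 1 ≈ 0.49029.

ω* = 1.49029, ρ_SOR = 0.49029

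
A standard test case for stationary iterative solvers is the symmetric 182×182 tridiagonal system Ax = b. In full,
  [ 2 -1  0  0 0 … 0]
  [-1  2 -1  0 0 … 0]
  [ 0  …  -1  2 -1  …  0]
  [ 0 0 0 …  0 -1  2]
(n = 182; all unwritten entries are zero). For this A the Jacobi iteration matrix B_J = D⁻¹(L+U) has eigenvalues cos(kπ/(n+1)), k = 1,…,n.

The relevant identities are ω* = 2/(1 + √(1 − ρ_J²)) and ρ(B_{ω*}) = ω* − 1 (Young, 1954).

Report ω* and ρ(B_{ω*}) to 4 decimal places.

B_J for the 182×182 system has eigenvalues cos(kπ/183); ρ_J = cos(π/183) = 0.9999.
1 − cos²(π/183) = sin²(π/183) ⇒ √(1−ρ_J²) = sin(π/183) = 0.01717.
ω* = 2/(1+0.01717) = 1.9662
[ρ_SOR] ω* − 1 = 0.9662.

ω* = 1.9662, ρ_SOR = 0.9662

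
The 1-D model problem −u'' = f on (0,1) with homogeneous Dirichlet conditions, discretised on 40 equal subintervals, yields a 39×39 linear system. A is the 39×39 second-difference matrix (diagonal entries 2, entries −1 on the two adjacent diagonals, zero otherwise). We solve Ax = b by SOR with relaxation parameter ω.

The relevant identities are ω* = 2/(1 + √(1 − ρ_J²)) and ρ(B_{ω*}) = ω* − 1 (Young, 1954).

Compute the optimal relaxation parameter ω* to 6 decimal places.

ω* = 1.854498

spectrum of D⁻¹(L+U) = {cos(kπ/40) : 1≤k≤39}; ρ_J = cos(π/40) = 0.996917.
root = sin(π/40) = 0.0784591  (since 1−cos² = sin²).
ω* = 2 / (1 + 0.0784591) = 2 / 1.0784591 ≈ 1.854498.
ρ_SOR = ω* − 1 = 1.854498 − 1 = 0.854498.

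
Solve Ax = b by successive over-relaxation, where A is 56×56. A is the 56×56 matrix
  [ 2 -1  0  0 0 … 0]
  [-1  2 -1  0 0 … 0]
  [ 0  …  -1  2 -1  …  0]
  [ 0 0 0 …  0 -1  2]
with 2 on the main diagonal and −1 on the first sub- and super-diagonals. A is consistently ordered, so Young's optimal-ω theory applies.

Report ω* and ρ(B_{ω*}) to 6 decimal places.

ρ_J = max_k |cos(kπ/57)| = cos(π/57) = 0.998482
1 − cos²(π/57) = sin²(π/57) ⇒ √(1−ρ_J²) = sin(π/57) = 0.0550878.
ω* = 2 / (1 + 0.0550878) = 2 / 1.0550878 ≈ 1.895577.
Hence ρ(B_{ω*}) = 1.895577 − 1 = 0.895577.

ω* = 1.895577, ρ_SOR = 0.895577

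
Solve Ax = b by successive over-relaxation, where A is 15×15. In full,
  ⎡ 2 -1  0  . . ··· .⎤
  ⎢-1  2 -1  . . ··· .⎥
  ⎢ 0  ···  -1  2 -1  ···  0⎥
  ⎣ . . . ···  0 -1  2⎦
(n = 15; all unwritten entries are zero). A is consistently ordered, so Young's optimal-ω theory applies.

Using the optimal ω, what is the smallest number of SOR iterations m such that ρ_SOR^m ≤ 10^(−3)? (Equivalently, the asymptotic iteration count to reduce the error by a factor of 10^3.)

ρ_J = max_k |cos(kπ/16)| = cos(π/16) = 0.9807853
√(1−ρ_J²) simplifies to sin(π/16) = 0.1950903.
ω* = 2/(1 + 0.1950903) = 2/1.1950903 = 1.6735137.
ρ_SOR = ω* − 1 ≈ 0.6735137.
ρ_SOR^m ≤ 10^(−3) ⇔ m ≥ 3·ln10/(−ln 0.6735137) = 6.90776/0.395247 = 17.477; m = ⌈17.477⌉ = 18.

m = 18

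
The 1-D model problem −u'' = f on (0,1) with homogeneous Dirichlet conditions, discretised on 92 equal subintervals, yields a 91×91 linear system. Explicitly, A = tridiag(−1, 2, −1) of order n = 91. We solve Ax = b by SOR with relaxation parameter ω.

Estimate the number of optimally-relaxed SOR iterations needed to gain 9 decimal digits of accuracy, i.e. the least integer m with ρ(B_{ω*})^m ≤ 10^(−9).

B_J for the 91×91 system has eigenvalues cos(kπ/92); ρ_J = cos(π/92) = 0.9994170.
1 − cos²(π/92) = sin²(π/92) ⇒ √(1−ρ_J²) = sin(π/92) = 0.0341411.
Young: ω* = 2/(1+√(1−ρ_J²)) = 2/(1+0.0341411) = 2/1.0341411 = 1.9339721.
and ρ(B_{ω*}) = 1.9339721 − 1 = 0.9339721.
(0.9339721)^m ≤ 10^{−9}  ⇒  m·ln(0.9339721) ≤ −9·ln10  ⇒  m ≥ 303.377  ⇒  m = 304

m = 304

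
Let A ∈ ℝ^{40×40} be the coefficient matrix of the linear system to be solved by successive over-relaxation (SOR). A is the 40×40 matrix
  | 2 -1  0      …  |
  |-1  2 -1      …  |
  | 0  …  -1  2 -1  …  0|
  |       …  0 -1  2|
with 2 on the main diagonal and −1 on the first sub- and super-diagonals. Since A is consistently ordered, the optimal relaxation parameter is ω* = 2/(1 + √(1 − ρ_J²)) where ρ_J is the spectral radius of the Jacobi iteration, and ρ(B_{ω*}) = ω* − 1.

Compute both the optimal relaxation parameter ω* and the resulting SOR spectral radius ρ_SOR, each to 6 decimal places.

n=40: λ(B_J) = 1 − λ(A)/2 = cos(kπ/41); k=1 gives ρ_J = 0.997066.
root = sin(π/41) = 0.0765493  (since 1−cos² = sin²).
ω* = 2/(1+0.0765493) = 1.857788
and ρ(B_{ω*}) = 1.857788 − 1 = 0.857788.

ω* = 1.857788, ρ_SOR = 0.857788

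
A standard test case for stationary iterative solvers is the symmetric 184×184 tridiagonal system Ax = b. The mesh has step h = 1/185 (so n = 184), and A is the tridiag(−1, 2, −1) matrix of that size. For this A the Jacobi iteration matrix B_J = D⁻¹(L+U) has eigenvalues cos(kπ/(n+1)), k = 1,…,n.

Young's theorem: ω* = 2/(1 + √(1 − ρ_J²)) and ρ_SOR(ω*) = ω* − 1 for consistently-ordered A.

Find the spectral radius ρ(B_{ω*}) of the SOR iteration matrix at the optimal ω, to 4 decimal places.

With n=184, ρ(Jacobi) = cos(π/185) = 0.9999.
√(1 − cos²(π/185)) = sin(π/185) ≈ 0.01698.
ω* = 2/(1+0.01698) = 1.9666
ρ_SOR = ω* − 1 = 1.9666 − 1 = 0.9666.

ρ_SOR = 0.9666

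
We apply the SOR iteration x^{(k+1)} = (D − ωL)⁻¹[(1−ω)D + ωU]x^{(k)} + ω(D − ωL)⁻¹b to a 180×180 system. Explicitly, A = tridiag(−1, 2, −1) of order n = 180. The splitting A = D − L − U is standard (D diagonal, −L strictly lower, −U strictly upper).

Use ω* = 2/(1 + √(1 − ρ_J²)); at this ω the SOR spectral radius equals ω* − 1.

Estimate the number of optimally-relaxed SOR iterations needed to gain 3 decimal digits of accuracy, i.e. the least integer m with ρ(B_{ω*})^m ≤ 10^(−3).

½·tridiag(1,0,1) at n=180: λ_k = cos(kπ/181); max |λ| at k=1 ⇒ ρ_J = cos(π/181) ≈ 0.9998494.
root = sin(π/181) = 0.0173560  (since 1−cos² = sin²).
ω* = 2/(1+0.0173560) = 1.9658802
[ρ_SOR] ω* − 1 = 0.9658802.
For 3 digits: m = 3·ln10 / (−ln 0.9658802) = 6.90776/0.0347155 = 198.982; round up → m = 199.

m = 199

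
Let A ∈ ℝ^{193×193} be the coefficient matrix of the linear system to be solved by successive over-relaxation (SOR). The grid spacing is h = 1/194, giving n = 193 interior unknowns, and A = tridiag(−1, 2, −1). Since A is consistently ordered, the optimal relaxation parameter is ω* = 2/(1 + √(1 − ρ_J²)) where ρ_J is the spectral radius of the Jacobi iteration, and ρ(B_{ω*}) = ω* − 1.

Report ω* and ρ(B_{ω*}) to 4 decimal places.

[ρ_J] n=193: ρ(B_J) = cos(π/(n+1)) = cos(π/194) = 0.9999.
1 − cos²(π/194) = sin²(π/194) ⇒ √(1−ρ_J²) = sin(π/194) = 0.01619.
ω* = 2/(1+0.01619) = 1.9681
and ρ(B_{ω*}) = 1.9681 − 1 = 0.9681.

ω* = 1.9681, ρ_SOR = 0.9681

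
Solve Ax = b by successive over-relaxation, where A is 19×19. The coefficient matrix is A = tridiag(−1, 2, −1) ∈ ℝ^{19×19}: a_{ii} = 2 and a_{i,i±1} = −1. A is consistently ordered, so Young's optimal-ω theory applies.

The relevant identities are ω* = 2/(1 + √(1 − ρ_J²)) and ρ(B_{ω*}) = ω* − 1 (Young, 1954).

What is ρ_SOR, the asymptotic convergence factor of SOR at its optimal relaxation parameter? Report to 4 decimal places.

½·tridiag(1,0,1) at n=19: λ_k = cos(kπ/20); max |λ| at k=1 ⇒ ρ_J = cos(π/20) ≈ 0.9877.
√(1 − cos²(π/20)) = sin(π/20) ≈ 0.15643.
Then 2/(1+√(1−ρ_J²)) = 2/(1+0.15643); ω* = 2/1.15643 = 1.7295.
[ρ_SOR] ω* − 1 = 0.7295.

ρ_SOR = 0.7295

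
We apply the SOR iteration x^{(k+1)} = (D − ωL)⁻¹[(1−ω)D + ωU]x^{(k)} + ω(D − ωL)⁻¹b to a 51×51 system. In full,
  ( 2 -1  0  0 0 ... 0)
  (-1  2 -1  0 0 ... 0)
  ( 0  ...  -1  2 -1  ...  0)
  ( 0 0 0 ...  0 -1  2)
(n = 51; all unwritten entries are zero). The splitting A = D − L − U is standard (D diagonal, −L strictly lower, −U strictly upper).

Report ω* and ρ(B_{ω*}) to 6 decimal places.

ω* = 1.886119, ρ_SOR = 0.886119

spectrum of D⁻¹(L+U) = {cos(kπ/52) : 1≤k≤51}; ρ_J = cos(π/52) = 0.998176.
√(1−ρ_J²) simplifies to sin(π/52) = 0.0603785.
Young: ω* = 2/(1+√(1−ρ_J²)) = 2/(1+0.0603785) = 2/1.0603785 = 1.886119.
ρ(B_{ω*}) = ω*−1 = 0.886119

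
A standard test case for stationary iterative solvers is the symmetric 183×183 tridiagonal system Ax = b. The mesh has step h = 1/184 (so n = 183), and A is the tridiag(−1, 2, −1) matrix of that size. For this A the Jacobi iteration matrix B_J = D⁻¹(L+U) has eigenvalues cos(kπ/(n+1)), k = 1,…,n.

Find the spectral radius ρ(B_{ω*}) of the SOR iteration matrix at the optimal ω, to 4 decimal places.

ρ_SOR = 0.9664

½·tridiag(1,0,1) at n=183: λ_k = cos(kπ/184); max |λ| at k=1 ⇒ ρ_J = cos(π/184) ≈ 0.9999.
√(1−ρ_J²) = |sin(π/184)| = 0.01707
ω* = 2 / (1 + 0.01707) = 2 / 1.01707 ≈ 1.9664.
ρ(B_{ω*}) = ω*−1 = 0.9664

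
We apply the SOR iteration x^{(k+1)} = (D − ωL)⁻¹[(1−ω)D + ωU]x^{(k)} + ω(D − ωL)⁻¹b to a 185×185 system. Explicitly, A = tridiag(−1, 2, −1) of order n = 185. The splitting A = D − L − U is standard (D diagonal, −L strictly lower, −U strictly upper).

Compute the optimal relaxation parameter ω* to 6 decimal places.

n=185: λ(B_J) = 1 − λ(A)/2 = cos(kπ/186); k=1 gives ρ_J = 0.999857.
√(1−ρ_J²) = |sin(π/186)| = 0.0168895
So ω* = 2/1.0168895 = 1.966782 (Young).
ρ_SOR = ω* − 1 = 1.966782 − 1 = 0.966782.

ω* = 1.966782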